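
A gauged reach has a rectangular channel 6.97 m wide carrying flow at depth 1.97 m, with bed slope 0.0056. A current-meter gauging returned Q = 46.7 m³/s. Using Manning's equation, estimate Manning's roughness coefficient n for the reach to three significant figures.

0.0256

A = b·y = 6.97 × 1.97 = 13.73 m²
P = b + 2y = 6.97 + 2×1.97 = 10.91 m
R = A/P = 13.73/10.91 = 1.259 m
n = (1/Q)·A·R^(2/3)·S^(1/2) = (1/46.7) × 13.73 × 1.166 × 0.07483 = 0.02565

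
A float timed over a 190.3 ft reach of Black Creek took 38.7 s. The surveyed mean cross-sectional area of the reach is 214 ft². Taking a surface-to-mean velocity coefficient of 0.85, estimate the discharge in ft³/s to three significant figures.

v_surface = L / t̄ = 190.3 / 38.7 = 4.917 ft/s
v_mean = 0.85 × 4.917 = 4.180 ft/s
Q = A × v_mean = 214 × 4.180 = 894.5 ft³/s

894 ft³/s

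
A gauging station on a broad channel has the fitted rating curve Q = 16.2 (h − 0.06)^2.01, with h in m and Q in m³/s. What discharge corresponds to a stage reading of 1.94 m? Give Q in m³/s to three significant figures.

Q = 16.2 × (1.94 − 0.06)^2.01 = 16.2 × 1.88^2.01 = 57.62 m³/s

57.6 m³/s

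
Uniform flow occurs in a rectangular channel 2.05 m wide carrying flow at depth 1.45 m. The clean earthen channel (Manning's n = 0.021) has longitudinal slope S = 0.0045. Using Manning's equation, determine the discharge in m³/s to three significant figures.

6.76 m³/s

A = b·y = 2.05 × 1.45 = 2.973 m²
P = b + 2y = 2.05 + 2×1.45 = 4.950 m
R = A/P = 2.973/4.950 = 0.6005 m
Q = (1/n)·A·R^(2/3)·S^(1/2) = (1/0.021) × 2.973 × 0.6005^(2/3) × 0.0045^(1/2) = 6.759 m³/s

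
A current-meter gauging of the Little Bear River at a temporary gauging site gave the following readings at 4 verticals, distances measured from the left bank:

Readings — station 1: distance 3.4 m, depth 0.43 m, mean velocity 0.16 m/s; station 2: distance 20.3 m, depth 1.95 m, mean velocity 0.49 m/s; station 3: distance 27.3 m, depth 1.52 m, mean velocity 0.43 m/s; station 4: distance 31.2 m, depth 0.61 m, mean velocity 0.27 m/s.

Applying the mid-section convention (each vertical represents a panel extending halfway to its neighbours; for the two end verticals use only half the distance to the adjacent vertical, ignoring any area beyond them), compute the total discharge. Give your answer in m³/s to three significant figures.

15.9 m³/s

w_1 = (20.3 − 3.4)/2 = 8.45 m; q_1 = 0.16 × 0.43 × 8.45 = 0.5814 m³/s
w_2 = (27.3 − 3.4)/2 = 11.95 m; q_2 = 0.49 × 1.95 × 11.95 = 11.42 m³/s
w_3 = (31.2 − 20.3)/2 = 5.45 m; q_3 = 0.43 × 1.52 × 5.45 = 3.562 m³/s
w_4 = (31.2 − 27.3)/2 = 1.95 m; q_4 = 0.27 × 0.61 × 1.95 = 0.3212 m³/s
Q = Σ qᵢ = 15.88 m³/s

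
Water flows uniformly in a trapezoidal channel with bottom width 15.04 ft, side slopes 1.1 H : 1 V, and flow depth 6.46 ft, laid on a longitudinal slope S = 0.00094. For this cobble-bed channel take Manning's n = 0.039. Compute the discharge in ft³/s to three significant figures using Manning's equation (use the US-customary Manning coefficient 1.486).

A = (b + z·y)·y = (15.04 + 1.1×6.46)×6.46 = 143.1 ft²
P = b + 2y√(1+z²) = 15.04 + 2×6.46×√(1+1.1²) = 34.25 ft
R = A/P = 143.1/34.25 = 4.177 ft
Q = (1.486/n)·A·R^(2/3)·S^(1/2) = (1.486/0.039) × 143.1 × 4.177^(2/3) × 0.00094^(1/2) = 433.5 ft³/s

433 ft³/s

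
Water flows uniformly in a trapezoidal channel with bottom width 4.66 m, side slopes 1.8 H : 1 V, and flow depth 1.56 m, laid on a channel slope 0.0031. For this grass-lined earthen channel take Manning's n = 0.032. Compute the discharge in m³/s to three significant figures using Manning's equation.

A = (b + z·y)·y = (4.66 + 1.8×1.56)×1.56 = 11.65 m²
P = b + 2y√(1+z²) = 4.66 + 2×1.56×√(1+1.8²) = 11.08 m
R = A/P = 11.65/11.08 = 1.051 m
Q = (1/n)·A·R^(2/3)·S^(1/2) = (1/0.032) × 11.65 × 1.051^(2/3) × 0.0031^(1/2) = 20.95 m³/s

21.0 m³/s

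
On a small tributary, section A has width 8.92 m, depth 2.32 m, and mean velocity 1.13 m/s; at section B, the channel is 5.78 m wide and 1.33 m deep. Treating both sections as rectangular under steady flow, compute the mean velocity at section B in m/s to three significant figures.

3.04 m/s

Q = A₁V₁ = (8.92×2.32) × 1.13 = 23.38 m³/s
A₂ = 5.78 × 1.33 = 7.687 m²
V₂ = Q/A₂ = 23.38/7.687 = 3.042 m/s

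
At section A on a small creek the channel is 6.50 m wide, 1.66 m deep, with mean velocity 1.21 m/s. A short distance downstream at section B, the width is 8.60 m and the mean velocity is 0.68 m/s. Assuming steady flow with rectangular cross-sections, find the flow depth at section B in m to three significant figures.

Q = A₁V₁ = (6.50×1.66) × 1.21 = 13.06 m³/s
d₂ = Q/(b₂ V₂) = 13.06/(8.60×0.68) = 2.233 m

2.23 m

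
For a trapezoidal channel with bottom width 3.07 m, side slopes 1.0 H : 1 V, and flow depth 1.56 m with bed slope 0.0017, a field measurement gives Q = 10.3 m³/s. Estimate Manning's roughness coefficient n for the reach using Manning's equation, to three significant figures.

0.0282

A = (b + z·y)·y = (3.07 + 1.0×1.56)×1.56 = 7.223 m²
P = b + 2y√(1+z²) = 3.07 + 2×1.56×√(1+1.0²) = 7.482 m
R = A/P = 7.223/7.482 = 0.9653 m
n = (1/Q)·A·R^(2/3)·S^(1/2) = (1/10.3) × 7.223 × 0.9767 × 0.04123 = 0.02824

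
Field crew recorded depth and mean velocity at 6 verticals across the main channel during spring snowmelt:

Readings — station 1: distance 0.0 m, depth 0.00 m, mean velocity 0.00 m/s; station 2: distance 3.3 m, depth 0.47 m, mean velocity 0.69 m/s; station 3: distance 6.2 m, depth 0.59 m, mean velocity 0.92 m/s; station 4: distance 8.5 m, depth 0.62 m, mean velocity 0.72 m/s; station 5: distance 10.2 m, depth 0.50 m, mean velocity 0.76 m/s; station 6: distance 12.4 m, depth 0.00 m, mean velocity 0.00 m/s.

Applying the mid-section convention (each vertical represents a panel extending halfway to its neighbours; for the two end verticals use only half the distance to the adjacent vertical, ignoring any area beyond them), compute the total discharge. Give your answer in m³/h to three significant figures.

14600 m³/h

w_2 = (6.2 − 0.0)/2 = 3.1 m; q_2 = 0.69 × 0.47 × 3.1 = 1.005 m³/s
w_3 = (8.5 − 3.3)/2 = 2.6 m; q_3 = 0.92 × 0.59 × 2.6 = 1.411 m³/s
w_4 = (10.2 − 6.2)/2 = 2 m; q_4 = 0.72 × 0.62 × 2 = 0.8928 m³/s
w_5 = (12.4 − 8.5)/2 = 1.95 m; q_5 = 0.76 × 0.50 × 1.95 = 0.7410 m³/s
Stations 1, 6 contribute zero (depth or velocity is 0).
Q = Σ qᵢ = 4.050 m³/s
= 4.050 × 3600 = 14580 m³/h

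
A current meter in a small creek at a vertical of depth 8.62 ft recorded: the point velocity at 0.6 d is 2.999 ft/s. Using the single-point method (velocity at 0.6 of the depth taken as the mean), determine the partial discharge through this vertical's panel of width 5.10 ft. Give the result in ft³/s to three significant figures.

v̄ = v₀.₆ = 2.999 ft/s
q = v̄ × d × w = 2.999 × 8.62 × 5.10 = 131.8 ft³/s

132 ft³/s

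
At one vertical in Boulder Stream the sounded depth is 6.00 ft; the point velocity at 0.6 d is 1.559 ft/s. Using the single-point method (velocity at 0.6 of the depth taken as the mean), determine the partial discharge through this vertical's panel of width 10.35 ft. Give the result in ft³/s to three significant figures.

v̄ = v₀.₆ = 1.559 ft/s
q = v̄ × d × w = 1.559 × 6.00 × 10.35 = 96.81 ft³/s

96.8 ft³/s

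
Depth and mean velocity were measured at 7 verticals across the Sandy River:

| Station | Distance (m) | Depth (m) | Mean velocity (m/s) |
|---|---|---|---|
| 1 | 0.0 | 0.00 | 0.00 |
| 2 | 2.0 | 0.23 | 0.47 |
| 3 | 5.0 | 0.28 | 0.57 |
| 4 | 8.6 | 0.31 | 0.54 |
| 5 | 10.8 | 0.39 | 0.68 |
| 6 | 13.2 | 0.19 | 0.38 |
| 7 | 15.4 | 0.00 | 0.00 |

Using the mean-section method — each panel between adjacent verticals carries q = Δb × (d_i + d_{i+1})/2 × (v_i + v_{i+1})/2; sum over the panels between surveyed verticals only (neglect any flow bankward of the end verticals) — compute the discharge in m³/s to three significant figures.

Panel 1-2: Δb = 2 m, d̄ = (0.00+0.23)/2 = 0.115, v̄ = (0.00+0.47)/2 = 0.235 → q = 2×0.115×0.235 = 0.05405 m³/s
Panel 2-3: Δb = 3 m, d̄ = (0.23+0.28)/2 = 0.255, v̄ = (0.47+0.57)/2 = 0.52 → q = 3×0.255×0.52 = 0.3978 m³/s
Panel 3-4: Δb = 3.6 m, d̄ = (0.28+0.31)/2 = 0.295, v̄ = (0.57+0.54)/2 = 0.555 → q = 3.6×0.295×0.555 = 0.5894 m³/s
Panel 4-5: Δb = 2.2 m, d̄ = (0.31+0.39)/2 = 0.35, v̄ = (0.54+0.68)/2 = 0.61 → q = 2.2×0.35×0.61 = 0.4697 m³/s
Panel 5-6: Δb = 2.4 m, d̄ = (0.39+0.19)/2 = 0.29, v̄ = (0.68+0.38)/2 = 0.53 → q = 2.4×0.29×0.53 = 0.3689 m³/s
Panel 6-7: Δb = 2.2 m, d̄ = (0.19+0.00)/2 = 0.095, v̄ = (0.38+0.00)/2 = 0.19 → q = 2.2×0.095×0.19 = 0.03971 m³/s
Q = Σ q = 1.920 m³/s

1.92 m³/s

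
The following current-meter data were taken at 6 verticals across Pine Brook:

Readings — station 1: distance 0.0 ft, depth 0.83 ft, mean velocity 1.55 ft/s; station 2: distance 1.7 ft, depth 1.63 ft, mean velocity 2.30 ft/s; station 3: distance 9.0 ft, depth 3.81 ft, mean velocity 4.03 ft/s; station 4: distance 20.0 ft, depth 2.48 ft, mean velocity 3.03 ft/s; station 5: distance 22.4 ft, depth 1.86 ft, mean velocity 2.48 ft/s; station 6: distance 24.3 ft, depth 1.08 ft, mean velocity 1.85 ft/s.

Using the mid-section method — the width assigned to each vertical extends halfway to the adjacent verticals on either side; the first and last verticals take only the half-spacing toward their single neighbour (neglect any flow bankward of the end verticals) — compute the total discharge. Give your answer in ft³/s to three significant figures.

w_1 = (1.7 − 0.0)/2 = 0.85 ft; q_1 = 1.55 × 0.83 × 0.85 = 1.094 ft³/s
w_2 = (9.0 − 0.0)/2 = 4.5 ft; q_2 = 2.30 × 1.63 × 4.5 = 16.87 ft³/s
w_3 = (20.0 − 1.7)/2 = 9.15 ft; q_3 = 4.03 × 3.81 × 9.15 = 140.5 ft³/s
w_4 = (22.4 − 9.0)/2 = 6.7 ft; q_4 = 3.03 × 2.48 × 6.7 = 50.35 ft³/s
w_5 = (24.3 − 20.0)/2 = 2.15 ft; q_5 = 2.48 × 1.86 × 2.15 = 9.918 ft³/s
w_6 = (24.3 − 22.4)/2 = 0.95 ft; q_6 = 1.85 × 1.08 × 0.95 = 1.898 ft³/s
Q = Σ qᵢ = 220.6 ft³/s

221 ft³/s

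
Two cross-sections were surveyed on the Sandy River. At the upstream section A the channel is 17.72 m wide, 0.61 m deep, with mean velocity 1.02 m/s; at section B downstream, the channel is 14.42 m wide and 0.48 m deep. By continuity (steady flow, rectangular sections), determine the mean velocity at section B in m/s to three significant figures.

1.59 m/s

Q = A₁V₁ = (17.72×0.61) × 1.02 = 11.03 m³/s
A₂ = 14.42 × 0.48 = 6.922 m²
V₂ = Q/A₂ = 11.03/6.922 = 1.593 m/s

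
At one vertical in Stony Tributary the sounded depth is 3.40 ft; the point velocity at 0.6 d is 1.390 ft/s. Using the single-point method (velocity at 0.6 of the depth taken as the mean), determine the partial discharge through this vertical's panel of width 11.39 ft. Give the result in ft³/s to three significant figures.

v̄ = v₀.₆ = 1.390 ft/s
q = v̄ × d × w = 1.390 × 3.40 × 11.39 = 53.83 ft³/s

53.8 ft³/s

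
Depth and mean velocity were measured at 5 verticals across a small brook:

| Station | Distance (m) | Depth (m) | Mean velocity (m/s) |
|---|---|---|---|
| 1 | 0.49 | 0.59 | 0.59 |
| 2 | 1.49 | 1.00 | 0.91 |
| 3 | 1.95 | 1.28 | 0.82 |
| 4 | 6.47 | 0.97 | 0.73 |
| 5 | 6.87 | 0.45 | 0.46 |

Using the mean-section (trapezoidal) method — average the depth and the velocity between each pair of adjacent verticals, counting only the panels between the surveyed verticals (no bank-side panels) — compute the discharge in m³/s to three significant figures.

5.16 m³/s

Panel 1-2: Δb = 1 m, d̄ = (0.59+1.00)/2 = 0.795, v̄ = (0.59+0.91)/2 = 0.75 → q = 1×0.795×0.75 = 0.5963 m³/s
Panel 2-3: Δb = 0.46 m, d̄ = (1.00+1.28)/2 = 1.14, v̄ = (0.91+0.82)/2 = 0.865 → q = 0.46×1.14×0.865 = 0.4536 m³/s
Panel 3-4: Δb = 4.52 m, d̄ = (1.28+0.97)/2 = 1.125, v̄ = (0.82+0.73)/2 = 0.775 → q = 4.52×1.125×0.775 = 3.941 m³/s
Panel 4-5: Δb = 0.4 m, d̄ = (0.97+0.45)/2 = 0.71, v̄ = (0.73+0.46)/2 = 0.595 → q = 0.4×0.71×0.595 = 0.1690 m³/s
Q = Σ q = 5.160 m³/s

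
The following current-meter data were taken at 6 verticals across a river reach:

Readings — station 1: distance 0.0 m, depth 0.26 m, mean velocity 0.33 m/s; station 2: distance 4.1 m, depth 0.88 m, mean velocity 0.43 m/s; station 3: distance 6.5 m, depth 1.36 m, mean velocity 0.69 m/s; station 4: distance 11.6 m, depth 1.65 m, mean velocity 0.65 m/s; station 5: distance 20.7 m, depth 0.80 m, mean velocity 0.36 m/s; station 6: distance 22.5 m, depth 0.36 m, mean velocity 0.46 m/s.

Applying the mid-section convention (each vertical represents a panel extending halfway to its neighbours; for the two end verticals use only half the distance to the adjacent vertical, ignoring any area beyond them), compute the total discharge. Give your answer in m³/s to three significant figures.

14.3 m³/s

w_1 = (4.1 − 0.0)/2 = 2.05 m; q_1 = 0.33 × 0.26 × 2.05 = 0.1759 m³/s
w_2 = (6.5 − 0.0)/2 = 3.25 m; q_2 = 0.43 × 0.88 × 3.25 = 1.230 m³/s
w_3 = (11.6 − 4.1)/2 = 3.75 m; q_3 = 0.69 × 1.36 × 3.75 = 3.519 m³/s
w_4 = (20.7 − 6.5)/2 = 7.1 m; q_4 = 0.65 × 1.65 × 7.1 = 7.615 m³/s
w_5 = (22.5 − 11.6)/2 = 5.45 m; q_5 = 0.36 × 0.80 × 5.45 = 1.570 m³/s
w_6 = (22.5 − 20.7)/2 = 0.9 m; q_6 = 0.46 × 0.36 × 0.9 = 0.1490 m³/s
Q = Σ qᵢ = 14.26 m³/s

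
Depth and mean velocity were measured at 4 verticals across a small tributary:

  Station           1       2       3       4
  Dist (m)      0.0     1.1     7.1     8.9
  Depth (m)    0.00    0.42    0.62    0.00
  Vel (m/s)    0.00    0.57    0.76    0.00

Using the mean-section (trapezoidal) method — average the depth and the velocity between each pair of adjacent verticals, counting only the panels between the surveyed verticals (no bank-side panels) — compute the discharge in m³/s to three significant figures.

2.35 m³/s

Panel 1-2: Δb = 1.1 m, d̄ = (0.00+0.42)/2 = 0.21, v̄ = (0.00+0.57)/2 = 0.285 → q = 1.1×0.21×0.285 = 0.06584 m³/s
Panel 2-3: Δb = 6 m, d̄ = (0.42+0.62)/2 = 0.52, v̄ = (0.57+0.76)/2 = 0.665 → q = 6×0.52×0.665 = 2.075 m³/s
Panel 3-4: Δb = 1.8 m, d̄ = (0.62+0.00)/2 = 0.31, v̄ = (0.76+0.00)/2 = 0.38 → q = 1.8×0.31×0.38 = 0.2120 m³/s
Q = Σ q = 2.353 m³/s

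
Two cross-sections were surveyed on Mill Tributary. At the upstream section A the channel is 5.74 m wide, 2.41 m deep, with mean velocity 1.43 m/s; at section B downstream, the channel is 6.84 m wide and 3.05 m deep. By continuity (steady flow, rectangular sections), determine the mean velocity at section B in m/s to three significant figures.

0.948 m/s

Q = A₁V₁ = (5.74×2.41) × 1.43 = 19.78 m³/s
A₂ = 6.84 × 3.05 = 20.86 m²
V₂ = Q/A₂ = 19.78/20.86 = 0.9482 m/s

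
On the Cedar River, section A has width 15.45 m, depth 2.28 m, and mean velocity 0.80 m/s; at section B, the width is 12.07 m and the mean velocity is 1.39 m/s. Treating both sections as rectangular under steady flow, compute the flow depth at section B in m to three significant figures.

Q = A₁V₁ = (15.45×2.28) × 0.80 = 28.18 m³/s
d₂ = Q/(b₂ V₂) = 28.18/(12.07×1.39) = 1.680 m

1.68 m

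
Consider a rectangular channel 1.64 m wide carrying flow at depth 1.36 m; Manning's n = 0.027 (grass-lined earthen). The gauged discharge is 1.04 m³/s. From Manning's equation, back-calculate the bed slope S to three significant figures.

0.000387

A = b·y = 1.64 × 1.36 = 2.230 m²
P = b + 2y = 1.64 + 2×1.36 = 4.360 m
R = A/P = 2.230/4.360 = 0.5116 m
S = (Q·n / (1·A·R^(2/3)))² = (1.04×0.027 / (1×2.230×0.6396))² = 0.0003874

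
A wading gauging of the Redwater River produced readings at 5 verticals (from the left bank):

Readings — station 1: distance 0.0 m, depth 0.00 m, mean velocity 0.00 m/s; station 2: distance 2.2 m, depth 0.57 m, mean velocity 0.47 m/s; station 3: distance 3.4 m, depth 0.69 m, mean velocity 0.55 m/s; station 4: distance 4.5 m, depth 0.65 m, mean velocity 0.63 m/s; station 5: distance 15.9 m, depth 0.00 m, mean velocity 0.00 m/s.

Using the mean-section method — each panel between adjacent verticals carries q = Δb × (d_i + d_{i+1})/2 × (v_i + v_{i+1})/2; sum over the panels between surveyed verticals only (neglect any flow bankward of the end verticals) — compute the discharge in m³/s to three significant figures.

Panel 1-2: Δb = 2.2 m, d̄ = (0.00+0.57)/2 = 0.285, v̄ = (0.00+0.47)/2 = 0.235 → q = 2.2×0.285×0.235 = 0.1473 m³/s
Panel 2-3: Δb = 1.2 m, d̄ = (0.57+0.69)/2 = 0.63, v̄ = (0.47+0.55)/2 = 0.51 → q = 1.2×0.63×0.51 = 0.3856 m³/s
Panel 3-4: Δb = 1.1 m, d̄ = (0.69+0.65)/2 = 0.67, v̄ = (0.55+0.63)/2 = 0.59 → q = 1.1×0.67×0.59 = 0.4348 m³/s
Panel 4-5: Δb = 11.4 m, d̄ = (0.65+0.00)/2 = 0.325, v̄ = (0.63+0.00)/2 = 0.315 → q = 11.4×0.325×0.315 = 1.167 m³/s
Q = Σ q = 2.135 m³/s

2.13 m³/s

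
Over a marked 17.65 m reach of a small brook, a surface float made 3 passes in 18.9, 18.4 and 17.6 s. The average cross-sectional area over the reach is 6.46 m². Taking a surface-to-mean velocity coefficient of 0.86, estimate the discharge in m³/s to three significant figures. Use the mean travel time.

5.36 m³/s

t̄ = (18.9 + 18.4 + 17.6) / 3 = 18.3 s
v_surface = L / t̄ = 17.65 / 18.3 = 0.9645 m/s
v_mean = 0.86 × 0.9645 = 0.8295 m/s
Q = A × v_mean = 6.46 × 0.8295 = 5.358 m³/s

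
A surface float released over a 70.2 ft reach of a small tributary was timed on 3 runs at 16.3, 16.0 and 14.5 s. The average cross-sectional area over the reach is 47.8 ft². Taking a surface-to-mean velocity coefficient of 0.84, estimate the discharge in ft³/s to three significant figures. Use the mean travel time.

t̄ = (16.3 + 16.0 + 14.5) / 3 = 15.6 s
v_surface = L / t̄ = 70.2 / 15.6 = 4.500 ft/s
v_mean = 0.84 × 4.500 = 3.780 ft/s
Q = A × v_mean = 47.8 × 3.780 = 180.7 ft³/s

181 ft³/s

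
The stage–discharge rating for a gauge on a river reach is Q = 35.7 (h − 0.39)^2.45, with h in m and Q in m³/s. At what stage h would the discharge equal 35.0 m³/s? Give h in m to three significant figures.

1.38 m

h − h₀ = (Q/C)^(1/b) = (35.0/35.7)^(1/2.45) = 0.9919 m
h = 0.39 + 0.9919 = 1.382 m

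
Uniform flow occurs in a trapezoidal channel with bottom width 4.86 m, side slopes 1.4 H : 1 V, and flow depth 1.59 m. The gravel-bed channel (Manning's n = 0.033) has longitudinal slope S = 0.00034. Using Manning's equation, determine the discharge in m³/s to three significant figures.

A = (b + z·y)·y = (4.86 + 1.4×1.59)×1.59 = 11.27 m²
P = b + 2y√(1+z²) = 4.86 + 2×1.59×√(1+1.4²) = 10.33 m
R = A/P = 11.27/10.33 = 1.091 m
Q = (1/n)·A·R^(2/3)·S^(1/2) = (1/0.033) × 11.27 × 1.091^(2/3) × 0.00034^(1/2) = 6.670 m³/s

6.67 m³/s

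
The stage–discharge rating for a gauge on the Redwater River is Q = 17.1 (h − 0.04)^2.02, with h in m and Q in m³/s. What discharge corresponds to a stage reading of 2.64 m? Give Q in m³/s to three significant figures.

118 m³/s

Q = 17.1 × (2.64 − 0.04)^2.02 = 17.1 × 2.6^2.02 = 117.8 m³/s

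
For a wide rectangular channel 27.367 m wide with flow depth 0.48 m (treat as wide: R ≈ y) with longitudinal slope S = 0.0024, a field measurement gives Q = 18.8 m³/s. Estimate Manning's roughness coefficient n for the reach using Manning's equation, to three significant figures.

A = b·y = 27.367 × 0.48 = 13.14 m²
Wide channel: R ≈ y = 0.48 m
n = (1/Q)·A·R^(2/3)·S^(1/2) = (1/18.8) × 13.14 × 0.6130 × 0.04899 = 0.02099

0.0210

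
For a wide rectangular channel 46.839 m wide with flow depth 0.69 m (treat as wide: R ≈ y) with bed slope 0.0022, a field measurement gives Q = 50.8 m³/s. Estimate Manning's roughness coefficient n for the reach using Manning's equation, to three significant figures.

0.0233

A = b·y = 46.839 × 0.69 = 32.32 m²
Wide channel: R ≈ y = 0.69 m
n = (1/Q)·A·R^(2/3)·S^(1/2) = (1/50.8) × 32.32 × 0.7808 × 0.04690 = 0.02330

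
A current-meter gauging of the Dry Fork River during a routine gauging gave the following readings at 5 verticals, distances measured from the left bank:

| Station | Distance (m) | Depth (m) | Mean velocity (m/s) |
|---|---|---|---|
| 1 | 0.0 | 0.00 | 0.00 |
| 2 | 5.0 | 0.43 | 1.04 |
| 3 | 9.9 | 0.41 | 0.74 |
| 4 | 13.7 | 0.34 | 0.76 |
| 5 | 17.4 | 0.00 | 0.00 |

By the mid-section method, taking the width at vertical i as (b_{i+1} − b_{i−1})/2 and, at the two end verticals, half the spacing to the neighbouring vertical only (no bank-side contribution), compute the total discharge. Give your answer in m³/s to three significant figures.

w_2 = (9.9 − 0.0)/2 = 4.95 m; q_2 = 1.04 × 0.43 × 4.95 = 2.214 m³/s
w_3 = (13.7 − 5.0)/2 = 4.35 m; q_3 = 0.74 × 0.41 × 4.35 = 1.320 m³/s
w_4 = (17.4 − 9.9)/2 = 3.75 m; q_4 = 0.76 × 0.34 × 3.75 = 0.9690 m³/s
Stations 1, 5 contribute zero (depth or velocity is 0).
Q = Σ qᵢ = 4.502 m³/s

4.50 m³/s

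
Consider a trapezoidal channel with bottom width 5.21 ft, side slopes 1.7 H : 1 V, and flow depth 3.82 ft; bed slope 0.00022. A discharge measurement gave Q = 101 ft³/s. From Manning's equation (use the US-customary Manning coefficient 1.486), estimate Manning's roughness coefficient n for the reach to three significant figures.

A = (b + z·y)·y = (5.21 + 1.7×3.82)×3.82 = 44.71 ft²
P = b + 2y√(1+z²) = 5.21 + 2×3.82×√(1+1.7²) = 20.28 ft
R = A/P = 44.71/20.28 = 2.205 ft
n = (1.486/Q)·A·R^(2/3)·S^(1/2) = (1.486/101) × 44.71 × 1.694 × 0.01483 = 0.01653

0.0165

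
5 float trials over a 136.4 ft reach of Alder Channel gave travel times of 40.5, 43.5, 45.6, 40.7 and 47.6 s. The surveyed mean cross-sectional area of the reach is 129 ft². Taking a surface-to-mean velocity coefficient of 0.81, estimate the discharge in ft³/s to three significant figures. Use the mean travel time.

327 ft³/s

t̄ = (40.5 + 43.5 + 45.6 + 40.7 + 47.6) / 5 = 43.58 s
v_surface = L / t̄ = 136.4 / 43.58 = 3.130 ft/s
v_mean = 0.81 × 3.130 = 2.535 ft/s
Q = A × v_mean = 129 × 2.535 = 327.0 ft³/s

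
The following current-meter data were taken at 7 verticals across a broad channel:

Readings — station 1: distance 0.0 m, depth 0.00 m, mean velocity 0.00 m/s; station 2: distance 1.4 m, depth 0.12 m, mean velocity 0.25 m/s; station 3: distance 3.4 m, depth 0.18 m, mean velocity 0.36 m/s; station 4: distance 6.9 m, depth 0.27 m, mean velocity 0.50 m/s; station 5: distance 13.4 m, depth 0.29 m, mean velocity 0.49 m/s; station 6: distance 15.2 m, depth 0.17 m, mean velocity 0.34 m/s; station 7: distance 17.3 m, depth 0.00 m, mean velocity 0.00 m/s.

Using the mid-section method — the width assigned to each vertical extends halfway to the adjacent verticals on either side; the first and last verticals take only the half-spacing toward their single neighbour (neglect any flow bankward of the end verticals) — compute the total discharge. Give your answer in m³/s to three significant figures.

w_2 = (3.4 − 0.0)/2 = 1.7 m; q_2 = 0.25 × 0.12 × 1.7 = 0.05100 m³/s
w_3 = (6.9 − 1.4)/2 = 2.75 m; q_3 = 0.36 × 0.18 × 2.75 = 0.1782 m³/s
w_4 = (13.4 − 3.4)/2 = 5 m; q_4 = 0.50 × 0.27 × 5 = 0.6750 m³/s
w_5 = (15.2 − 6.9)/2 = 4.15 m; q_5 = 0.49 × 0.29 × 4.15 = 0.5897 m³/s
w_6 = (17.3 − 13.4)/2 = 1.95 m; q_6 = 0.34 × 0.17 × 1.95 = 0.1127 m³/s
Stations 1, 7 contribute zero (depth or velocity is 0).
Q = Σ qᵢ = 1.607 m³/s

1.61 m³/s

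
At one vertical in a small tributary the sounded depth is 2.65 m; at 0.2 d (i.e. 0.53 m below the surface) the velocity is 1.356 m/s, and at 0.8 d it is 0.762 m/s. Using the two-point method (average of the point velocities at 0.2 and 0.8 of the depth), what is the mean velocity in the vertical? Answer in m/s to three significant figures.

v̄ = (1.356 + 0.762) / 2 = 1.059 m/s

1.06 m/s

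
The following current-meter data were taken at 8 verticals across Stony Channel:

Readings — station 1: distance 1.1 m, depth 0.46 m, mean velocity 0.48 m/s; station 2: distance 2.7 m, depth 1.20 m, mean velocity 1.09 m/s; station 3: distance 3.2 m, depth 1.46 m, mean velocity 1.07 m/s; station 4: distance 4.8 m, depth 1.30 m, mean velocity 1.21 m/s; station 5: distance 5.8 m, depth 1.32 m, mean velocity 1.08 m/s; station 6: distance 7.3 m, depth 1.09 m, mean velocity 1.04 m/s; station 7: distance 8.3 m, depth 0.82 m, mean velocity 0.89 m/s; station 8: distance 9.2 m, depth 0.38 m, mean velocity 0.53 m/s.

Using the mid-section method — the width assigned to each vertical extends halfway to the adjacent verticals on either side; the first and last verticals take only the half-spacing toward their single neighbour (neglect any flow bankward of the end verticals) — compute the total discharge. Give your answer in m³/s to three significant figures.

w_1 = (2.7 − 1.1)/2 = 0.8 m; q_1 = 0.48 × 0.46 × 0.8 = 0.1766 m³/s
w_2 = (3.2 − 1.1)/2 = 1.05 m; q_2 = 1.09 × 1.20 × 1.05 = 1.373 m³/s
w_3 = (4.8 − 2.7)/2 = 1.05 m; q_3 = 1.07 × 1.46 × 1.05 = 1.640 m³/s
w_4 = (5.8 − 3.2)/2 = 1.3 m; q_4 = 1.21 × 1.30 × 1.3 = 2.045 m³/s
w_5 = (7.3 − 4.8)/2 = 1.25 m; q_5 = 1.08 × 1.32 × 1.25 = 1.782 m³/s
w_6 = (8.3 − 5.8)/2 = 1.25 m; q_6 = 1.04 × 1.09 × 1.25 = 1.417 m³/s
w_7 = (9.2 − 7.3)/2 = 0.95 m; q_7 = 0.89 × 0.82 × 0.95 = 0.6933 m³/s
w_8 = (9.2 − 8.3)/2 = 0.45 m; q_8 = 0.53 × 0.38 × 0.45 = 0.09063 m³/s
Q = Σ qᵢ = 9.218 m³/s

9.22 m³/s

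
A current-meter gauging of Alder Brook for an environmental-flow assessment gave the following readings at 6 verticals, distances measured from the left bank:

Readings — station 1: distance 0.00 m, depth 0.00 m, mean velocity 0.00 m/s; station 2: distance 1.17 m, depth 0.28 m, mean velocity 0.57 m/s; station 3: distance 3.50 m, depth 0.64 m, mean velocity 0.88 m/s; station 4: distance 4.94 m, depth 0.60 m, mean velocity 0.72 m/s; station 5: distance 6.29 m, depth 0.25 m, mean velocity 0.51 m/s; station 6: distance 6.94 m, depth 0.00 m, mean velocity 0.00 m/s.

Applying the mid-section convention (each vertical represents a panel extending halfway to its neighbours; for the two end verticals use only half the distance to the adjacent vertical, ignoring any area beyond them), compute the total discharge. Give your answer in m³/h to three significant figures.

7460 m³/h

w_2 = (3.50 − 0.00)/2 = 1.75 m; q_2 = 0.57 × 0.28 × 1.75 = 0.2793 m³/s
w_3 = (4.94 − 1.17)/2 = 1.885 m; q_3 = 0.88 × 0.64 × 1.885 = 1.062 m³/s
w_4 = (6.29 − 3.50)/2 = 1.395 m; q_4 = 0.72 × 0.60 × 1.395 = 0.6026 m³/s
w_5 = (6.94 − 4.94)/2 = 1 m; q_5 = 0.51 × 0.25 × 1 = 0.1275 m³/s
Stations 1, 6 contribute zero (depth or velocity is 0).
Q = Σ qᵢ = 2.071 m³/s
= 2.071 × 3600 = 7456 m³/h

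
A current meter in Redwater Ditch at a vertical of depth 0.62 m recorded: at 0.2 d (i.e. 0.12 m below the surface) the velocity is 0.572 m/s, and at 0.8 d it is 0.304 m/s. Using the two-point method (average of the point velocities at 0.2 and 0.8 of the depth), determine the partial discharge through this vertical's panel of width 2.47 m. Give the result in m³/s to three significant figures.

v̄ = (0.572 + 0.304) / 2 = 0.4380 m/s
q = v̄ × d × w = 0.4380 × 0.62 × 2.47 = 0.6708 m³/s

0.671 m³/s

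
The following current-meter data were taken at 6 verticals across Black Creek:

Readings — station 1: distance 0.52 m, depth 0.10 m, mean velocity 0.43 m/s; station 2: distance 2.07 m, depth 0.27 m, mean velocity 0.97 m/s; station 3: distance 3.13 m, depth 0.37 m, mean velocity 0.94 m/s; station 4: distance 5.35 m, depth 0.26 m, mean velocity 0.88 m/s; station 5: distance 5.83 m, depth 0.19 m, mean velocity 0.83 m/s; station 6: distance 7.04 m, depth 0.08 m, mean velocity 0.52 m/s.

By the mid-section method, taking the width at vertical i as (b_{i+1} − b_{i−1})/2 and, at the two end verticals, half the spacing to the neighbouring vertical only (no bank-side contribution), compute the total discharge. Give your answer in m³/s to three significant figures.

w_1 = (2.07 − 0.52)/2 = 0.775 m; q_1 = 0.43 × 0.10 × 0.775 = 0.03333 m³/s
w_2 = (3.13 − 0.52)/2 = 1.305 m; q_2 = 0.97 × 0.27 × 1.305 = 0.3418 m³/s
w_3 = (5.35 − 2.07)/2 = 1.64 m; q_3 = 0.94 × 0.37 × 1.64 = 0.5704 m³/s
w_4 = (5.83 − 3.13)/2 = 1.35 m; q_4 = 0.88 × 0.26 × 1.35 = 0.3089 m³/s
w_5 = (7.04 − 5.35)/2 = 0.845 m; q_5 = 0.83 × 0.19 × 0.845 = 0.1333 m³/s
w_6 = (7.04 − 5.83)/2 = 0.605 m; q_6 = 0.52 × 0.08 × 0.605 = 0.02517 m³/s
Q = Σ qᵢ = 1.413 m³/s

1.41 m³/s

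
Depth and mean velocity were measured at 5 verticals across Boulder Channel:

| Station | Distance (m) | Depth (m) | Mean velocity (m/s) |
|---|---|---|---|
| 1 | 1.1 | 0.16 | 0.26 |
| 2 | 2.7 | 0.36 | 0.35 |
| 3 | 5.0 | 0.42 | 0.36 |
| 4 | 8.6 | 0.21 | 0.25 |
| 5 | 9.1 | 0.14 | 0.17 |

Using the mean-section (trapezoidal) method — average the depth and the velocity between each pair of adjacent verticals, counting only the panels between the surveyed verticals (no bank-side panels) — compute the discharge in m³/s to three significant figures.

Panel 1-2: Δb = 1.6 m, d̄ = (0.16+0.36)/2 = 0.26, v̄ = (0.26+0.35)/2 = 0.305 → q = 1.6×0.26×0.305 = 0.1269 m³/s
Panel 2-3: Δb = 2.3 m, d̄ = (0.36+0.42)/2 = 0.39, v̄ = (0.35+0.36)/2 = 0.355 → q = 2.3×0.39×0.355 = 0.3184 m³/s
Panel 3-4: Δb = 3.6 m, d̄ = (0.42+0.21)/2 = 0.315, v̄ = (0.36+0.25)/2 = 0.305 → q = 3.6×0.315×0.305 = 0.3459 m³/s
Panel 4-5: Δb = 0.5 m, d̄ = (0.21+0.14)/2 = 0.175, v̄ = (0.25+0.17)/2 = 0.21 → q = 0.5×0.175×0.21 = 0.01838 m³/s
Q = Σ q = 0.8096 m³/s

0.810 m³/s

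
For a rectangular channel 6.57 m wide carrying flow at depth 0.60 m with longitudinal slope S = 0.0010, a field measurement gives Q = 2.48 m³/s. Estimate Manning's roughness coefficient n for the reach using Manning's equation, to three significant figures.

A = b·y = 6.57 × 0.60 = 3.942 m²
P = b + 2y = 6.57 + 2×0.60 = 7.770 m
R = A/P = 3.942/7.770 = 0.5073 m
n = (1/Q)·A·R^(2/3)·S^(1/2) = (1/2.48) × 3.942 × 0.6361 × 0.03162 = 0.03197

0.0320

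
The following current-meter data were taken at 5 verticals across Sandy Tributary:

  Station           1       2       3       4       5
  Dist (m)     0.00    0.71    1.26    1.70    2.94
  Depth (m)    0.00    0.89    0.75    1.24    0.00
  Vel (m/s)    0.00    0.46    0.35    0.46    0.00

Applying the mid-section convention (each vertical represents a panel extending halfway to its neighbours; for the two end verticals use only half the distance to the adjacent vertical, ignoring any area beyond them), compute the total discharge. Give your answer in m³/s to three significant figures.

0.867 m³/s

w_2 = (1.26 − 0.00)/2 = 0.63 m; q_2 = 0.46 × 0.89 × 0.63 = 0.2579 m³/s
w_3 = (1.70 − 0.71)/2 = 0.495 m; q_3 = 0.35 × 0.75 × 0.495 = 0.1299 m³/s
w_4 = (2.94 − 1.26)/2 = 0.84 m; q_4 = 0.46 × 1.24 × 0.84 = 0.4791 m³/s
Stations 1, 5 contribute zero (depth or velocity is 0).
Q = Σ qᵢ = 0.8670 m³/s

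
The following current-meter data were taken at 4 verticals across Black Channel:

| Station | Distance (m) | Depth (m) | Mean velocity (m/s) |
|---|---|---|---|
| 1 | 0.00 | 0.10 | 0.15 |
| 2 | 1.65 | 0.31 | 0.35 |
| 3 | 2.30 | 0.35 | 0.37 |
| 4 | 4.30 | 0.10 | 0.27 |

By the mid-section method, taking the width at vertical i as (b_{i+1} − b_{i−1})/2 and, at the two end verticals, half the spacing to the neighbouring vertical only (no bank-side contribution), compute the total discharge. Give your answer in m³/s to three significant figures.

w_1 = (1.65 − 0.00)/2 = 0.825 m; q_1 = 0.15 × 0.10 × 0.825 = 0.01238 m³/s
w_2 = (2.30 − 0.00)/2 = 1.15 m; q_2 = 0.35 × 0.31 × 1.15 = 0.1248 m³/s
w_3 = (4.30 − 1.65)/2 = 1.325 m; q_3 = 0.37 × 0.35 × 1.325 = 0.1716 m³/s
w_4 = (4.30 − 2.30)/2 = 1 m; q_4 = 0.27 × 0.10 × 1 = 0.02700 m³/s
Q = Σ qᵢ = 0.3357 m³/s

0.336 m³/s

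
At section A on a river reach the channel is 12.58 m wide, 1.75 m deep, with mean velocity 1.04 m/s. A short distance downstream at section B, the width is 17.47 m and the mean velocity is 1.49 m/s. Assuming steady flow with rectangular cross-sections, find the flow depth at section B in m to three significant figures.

Q = A₁V₁ = (12.58×1.75) × 1.04 = 22.90 m³/s
d₂ = Q/(b₂ V₂) = 22.90/(17.47×1.49) = 0.8796 m

0.880 m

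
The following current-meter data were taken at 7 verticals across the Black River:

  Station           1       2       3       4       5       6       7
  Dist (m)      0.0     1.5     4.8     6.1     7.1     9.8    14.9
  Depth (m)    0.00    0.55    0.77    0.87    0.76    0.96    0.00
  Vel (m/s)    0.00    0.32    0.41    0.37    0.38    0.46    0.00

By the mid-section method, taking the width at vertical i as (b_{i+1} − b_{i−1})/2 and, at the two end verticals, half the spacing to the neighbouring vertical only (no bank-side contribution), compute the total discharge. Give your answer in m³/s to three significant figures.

3.78 m³/s

w_2 = (4.8 − 0.0)/2 = 2.4 m; q_2 = 0.32 × 0.55 × 2.4 = 0.4224 m³/s
w_3 = (6.1 − 1.5)/2 = 2.3 m; q_3 = 0.41 × 0.77 × 2.3 = 0.7261 m³/s
w_4 = (7.1 − 4.8)/2 = 1.15 m; q_4 = 0.37 × 0.87 × 1.15 = 0.3702 m³/s
w_5 = (9.8 − 6.1)/2 = 1.85 m; q_5 = 0.38 × 0.76 × 1.85 = 0.5343 m³/s
w_6 = (14.9 − 7.1)/2 = 3.9 m; q_6 = 0.46 × 0.96 × 3.9 = 1.722 m³/s
Stations 1, 7 contribute zero (depth or velocity is 0).
Q = Σ qᵢ = 3.775 m³/s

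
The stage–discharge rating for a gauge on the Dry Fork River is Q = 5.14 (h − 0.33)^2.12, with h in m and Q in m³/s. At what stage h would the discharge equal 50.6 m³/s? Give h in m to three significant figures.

3.27 m

h − h₀ = (Q/C)^(1/b) = (50.6/5.14)^(1/2.12) = 2.941 m
h = 0.33 + 2.941 = 3.271 m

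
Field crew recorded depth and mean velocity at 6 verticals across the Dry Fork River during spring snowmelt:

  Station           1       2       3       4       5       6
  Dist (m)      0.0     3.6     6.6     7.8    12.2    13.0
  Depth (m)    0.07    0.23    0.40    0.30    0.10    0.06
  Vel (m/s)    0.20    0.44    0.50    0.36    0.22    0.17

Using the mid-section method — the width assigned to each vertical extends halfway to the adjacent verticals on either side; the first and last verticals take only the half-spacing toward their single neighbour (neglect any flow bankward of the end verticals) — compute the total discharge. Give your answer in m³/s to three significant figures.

w_1 = (3.6 − 0.0)/2 = 1.8 m; q_1 = 0.20 × 0.07 × 1.8 = 0.02520 m³/s
w_2 = (6.6 − 0.0)/2 = 3.3 m; q_2 = 0.44 × 0.23 × 3.3 = 0.3340 m³/s
w_3 = (7.8 − 3.6)/2 = 2.1 m; q_3 = 0.50 × 0.40 × 2.1 = 0.4200 m³/s
w_4 = (12.2 − 6.6)/2 = 2.8 m; q_4 = 0.36 × 0.30 × 2.8 = 0.3024 m³/s
w_5 = (13.0 − 7.8)/2 = 2.6 m; q_5 = 0.22 × 0.10 × 2.6 = 0.05720 m³/s
w_6 = (13.0 − 12.2)/2 = 0.4 m; q_6 = 0.17 × 0.06 × 0.4 = 0.004080 m³/s
Q = Σ qᵢ = 1.143 m³/s

1.14 m³/s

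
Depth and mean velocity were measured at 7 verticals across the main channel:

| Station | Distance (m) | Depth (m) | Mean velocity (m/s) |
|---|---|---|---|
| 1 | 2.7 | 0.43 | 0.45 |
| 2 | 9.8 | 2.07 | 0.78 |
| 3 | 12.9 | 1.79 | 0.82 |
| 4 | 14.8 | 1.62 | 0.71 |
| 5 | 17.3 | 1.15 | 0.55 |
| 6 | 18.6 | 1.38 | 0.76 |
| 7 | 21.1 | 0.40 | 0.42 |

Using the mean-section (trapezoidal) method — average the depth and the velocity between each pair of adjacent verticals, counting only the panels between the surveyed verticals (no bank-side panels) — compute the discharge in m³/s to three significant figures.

17.3 m³/s

Panel 1-2: Δb = 7.1 m, d̄ = (0.43+2.07)/2 = 1.25, v̄ = (0.45+0.78)/2 = 0.615 → q = 7.1×1.25×0.615 = 5.458 m³/s
Panel 2-3: Δb = 3.1 m, d̄ = (2.07+1.79)/2 = 1.93, v̄ = (0.78+0.82)/2 = 0.8 → q = 3.1×1.93×0.8 = 4.786 m³/s
Panel 3-4: Δb = 1.9 m, d̄ = (1.79+1.62)/2 = 1.705, v̄ = (0.82+0.71)/2 = 0.765 → q = 1.9×1.705×0.765 = 2.478 m³/s
Panel 4-5: Δb = 2.5 m, d̄ = (1.62+1.15)/2 = 1.385, v̄ = (0.71+0.55)/2 = 0.63 → q = 2.5×1.385×0.63 = 2.181 m³/s
Panel 5-6: Δb = 1.3 m, d̄ = (1.15+1.38)/2 = 1.265, v̄ = (0.55+0.76)/2 = 0.655 → q = 1.3×1.265×0.655 = 1.077 m³/s
Panel 6-7: Δb = 2.5 m, d̄ = (1.38+0.40)/2 = 0.89, v̄ = (0.76+0.42)/2 = 0.59 → q = 2.5×0.89×0.59 = 1.313 m³/s
Q = Σ q = 17.29 m³/s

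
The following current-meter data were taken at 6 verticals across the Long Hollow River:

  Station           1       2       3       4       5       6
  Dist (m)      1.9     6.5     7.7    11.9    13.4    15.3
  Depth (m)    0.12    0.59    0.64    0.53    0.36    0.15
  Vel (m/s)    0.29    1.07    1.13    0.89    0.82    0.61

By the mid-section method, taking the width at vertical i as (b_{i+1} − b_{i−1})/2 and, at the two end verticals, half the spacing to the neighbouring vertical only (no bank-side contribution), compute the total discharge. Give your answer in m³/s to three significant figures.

5.80 m³/s

w_1 = (6.5 − 1.9)/2 = 2.3 m; q_1 = 0.29 × 0.12 × 2.3 = 0.08004 m³/s
w_2 = (7.7 − 1.9)/2 = 2.9 m; q_2 = 1.07 × 0.59 × 2.9 = 1.831 m³/s
w_3 = (11.9 − 6.5)/2 = 2.7 m; q_3 = 1.13 × 0.64 × 2.7 = 1.953 m³/s
w_4 = (13.4 − 7.7)/2 = 2.85 m; q_4 = 0.89 × 0.53 × 2.85 = 1.344 m³/s
w_5 = (15.3 − 11.9)/2 = 1.7 m; q_5 = 0.82 × 0.36 × 1.7 = 0.5018 m³/s
w_6 = (15.3 − 13.4)/2 = 0.95 m; q_6 = 0.61 × 0.15 × 0.95 = 0.08693 m³/s
Q = Σ qᵢ = 5.797 m³/s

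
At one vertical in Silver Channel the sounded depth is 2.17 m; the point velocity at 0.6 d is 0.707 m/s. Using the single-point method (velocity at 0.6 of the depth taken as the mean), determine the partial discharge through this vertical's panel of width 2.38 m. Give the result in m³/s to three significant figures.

3.65 m³/s

v̄ = v₀.₆ = 0.707 m/s
q = v̄ × d × w = 0.7070 × 2.17 × 2.38 = 3.651 m³/s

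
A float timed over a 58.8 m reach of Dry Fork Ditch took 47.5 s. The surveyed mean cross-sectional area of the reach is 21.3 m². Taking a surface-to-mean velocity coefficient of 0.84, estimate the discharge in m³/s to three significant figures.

22.1 m³/s

v_surface = L / t̄ = 58.8 / 47.5 = 1.238 m/s
v_mean = 0.84 × 1.238 = 1.040 m/s
Q = A × v_mean = 21.3 × 1.040 = 22.15 m³/s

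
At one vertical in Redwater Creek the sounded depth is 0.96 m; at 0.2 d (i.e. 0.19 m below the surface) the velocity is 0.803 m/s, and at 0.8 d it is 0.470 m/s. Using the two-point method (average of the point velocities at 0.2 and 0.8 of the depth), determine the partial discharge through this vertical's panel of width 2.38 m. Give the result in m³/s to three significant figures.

v̄ = (0.803 + 0.470) / 2 = 0.6365 m/s
q = v̄ × d × w = 0.6365 × 0.96 × 2.38 = 1.454 m³/s

1.45 m³/s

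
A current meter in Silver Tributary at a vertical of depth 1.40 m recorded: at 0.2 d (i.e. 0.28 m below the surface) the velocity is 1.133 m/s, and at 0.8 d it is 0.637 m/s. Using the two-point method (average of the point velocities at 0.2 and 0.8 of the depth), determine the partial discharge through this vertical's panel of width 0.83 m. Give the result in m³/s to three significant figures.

1.03 m³/s

v̄ = (1.133 + 0.637) / 2 = 0.8850 m/s
q = v̄ × d × w = 0.8850 × 1.40 × 0.83 = 1.028 m³/s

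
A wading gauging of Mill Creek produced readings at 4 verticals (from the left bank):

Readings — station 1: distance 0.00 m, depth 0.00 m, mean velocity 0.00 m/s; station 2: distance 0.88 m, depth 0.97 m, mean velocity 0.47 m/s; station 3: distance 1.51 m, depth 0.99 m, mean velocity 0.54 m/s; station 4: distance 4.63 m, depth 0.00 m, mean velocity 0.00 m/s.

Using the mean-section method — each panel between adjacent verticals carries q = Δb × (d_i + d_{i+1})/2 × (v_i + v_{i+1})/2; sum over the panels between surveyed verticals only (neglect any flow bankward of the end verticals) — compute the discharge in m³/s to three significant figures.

0.829 m³/s

Panel 1-2: Δb = 0.88 m, d̄ = (0.00+0.97)/2 = 0.485, v̄ = (0.00+0.47)/2 = 0.235 → q = 0.88×0.485×0.235 = 0.1003 m³/s
Panel 2-3: Δb = 0.63 m, d̄ = (0.97+0.99)/2 = 0.98, v̄ = (0.47+0.54)/2 = 0.505 → q = 0.63×0.98×0.505 = 0.3118 m³/s
Panel 3-4: Δb = 3.12 m, d̄ = (0.99+0.00)/2 = 0.495, v̄ = (0.54+0.00)/2 = 0.27 → q = 3.12×0.495×0.27 = 0.4170 m³/s
Q = Σ q = 0.8291 m³/s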